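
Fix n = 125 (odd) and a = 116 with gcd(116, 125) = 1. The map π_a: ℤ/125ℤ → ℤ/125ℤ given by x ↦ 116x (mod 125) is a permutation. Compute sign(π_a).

Start at x=66: 66 → 31 → 96 → 11 → 26 → 16 → 106 → … (one orbit).
13 cycles of lengths [25, 25, 25, 25, 5, 5, 5, 5, 1, 1, 1, 1, 1].
125 − 13 = 112 transpositions; sign(π) = (−1)^112 = +1.
The Jacobi symbol (116|125) = +1 (Zolotarev) agrees.

+1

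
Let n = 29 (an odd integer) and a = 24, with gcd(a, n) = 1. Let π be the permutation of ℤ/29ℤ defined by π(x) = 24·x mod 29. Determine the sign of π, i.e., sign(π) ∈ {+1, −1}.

+1

Orbit of 20 under x↦24x: [20, 16, 7, 23, 1, 24, 25]… (length divides ord_29(24)).
5 cycles of lengths [7, 7, 7, 7, 1].
With 5 cycles on 29 points, sign = (−1)^{29−5} = +1.
The Jacobi symbol (24|29) = +1 (Zolotarev) agrees.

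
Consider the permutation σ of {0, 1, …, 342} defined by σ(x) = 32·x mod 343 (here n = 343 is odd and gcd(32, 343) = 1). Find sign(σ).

Start at x=123: 123 → 163 → 71 → 214 → 331 → 302 → 60 → … (one orbit).
Cycle lengths of π_32 on ℤ/343ℤ: [147, 147, 21, 21, 3, 3, 1]; 7 cycles in total.
sign(π) = (−1)^{n − #cycles} = (−1)^{343−7} = (−1)^336 = +1.

+1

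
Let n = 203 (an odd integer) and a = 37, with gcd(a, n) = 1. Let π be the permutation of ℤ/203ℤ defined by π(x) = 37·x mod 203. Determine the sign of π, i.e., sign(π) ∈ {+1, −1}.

Orbit of 72 under x↦37x: [72, 25, 113, 121, 11, 1, 37]… (length divides ord_203(37)).
Cycle lengths of π_37 on ℤ/203ℤ: [84, 84, 28, 3, 3, 1]; 6 cycles in total.
Σ(ℓ_i−1) = 203−6 = 197; sign = (−1)^197 = -1.

-1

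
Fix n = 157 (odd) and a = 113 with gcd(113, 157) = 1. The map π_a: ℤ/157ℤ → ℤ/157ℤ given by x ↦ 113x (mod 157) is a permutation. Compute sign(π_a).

+1

Start at x=81: 81 → 47 → 130 → 89 → 9 → 75 → 154 → … (one orbit).
Cycle lengths of π_113 on ℤ/157ℤ: [39, 39, 39, 39, 1]; 5 cycles in total.
sign(π) = (−1)^{n − #cycles} = (−1)^{157−5} = (−1)^152 = +1.
The Jacobi symbol (113|157) = +1 (Zolotarev) agrees.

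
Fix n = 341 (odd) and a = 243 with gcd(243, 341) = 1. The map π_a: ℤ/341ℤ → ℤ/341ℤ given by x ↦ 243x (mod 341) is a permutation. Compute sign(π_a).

-1

Orbit of 243 under x↦243x: [243, 56, 309, 67, 254, 1]… (length divides ord_341(243)).
The orbit structure of x ↦ 243x mod 341: 66 orbits of sizes [6, 6, 6, 6, 6, 6, 6, 6, 6, 6, 6, 6, 6, 6, 6, 6, 6, 6, 6, 6, 6, 6, 6, 6, 6, 6, 6, 6, 6, 6, 6, 6, 6, 6, 6, 6, 6, 6, 6, 6, 6, 6, 6, 6, 6, 6, 6, 6, 6, 6, 6, 6, 6, 6, 6, 1, 1, 1, 1, 1, 1, 1, 1, 1, 1, 1].
n − c = 341 − 66 = 275; sign = (−1)^275 = -1.
Check: (243/341) = -1 by Zolotarev.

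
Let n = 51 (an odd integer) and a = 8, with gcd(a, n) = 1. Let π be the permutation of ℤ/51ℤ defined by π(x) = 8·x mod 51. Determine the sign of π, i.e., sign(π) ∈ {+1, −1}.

-1

Trace 1: π^k(1) = [1, 8, 13, 2, 16, 26, 4] for k=0..6.
Decompose π into cycles: lengths [8, 8, 8, 8, 8, 8, 2, 1] (8 cycles, including the fixed point 0).
With 8 cycles on 51 points, sign = (−1)^{51−8} = -1.
Check: (8/51) = -1 by Zolotarev.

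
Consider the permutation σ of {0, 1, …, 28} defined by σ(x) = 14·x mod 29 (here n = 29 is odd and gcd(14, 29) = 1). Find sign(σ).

-1

Start at x=9: 9 → 10 → 24 → 17 → 6 → 26 → 16 → … (one orbit).
The orbit structure of x ↦ 14x mod 29: 2 orbits of sizes [28, 1].
With 2 cycles on 29 points, sign = (−1)^{29−2} = -1.
Zolotarev: (14|29) = -1, matching the cycle-count sign.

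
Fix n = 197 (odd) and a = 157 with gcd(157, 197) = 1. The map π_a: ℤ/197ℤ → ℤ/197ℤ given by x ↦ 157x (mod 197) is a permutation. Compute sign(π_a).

Start at x=70: 70 → 155 → 104 → 174 → 132 → 39 → 16 → … (one orbit).
π_157 has 3 disjoint cycles with lengths [98, 98, 1] on {0,…,196}.
197 − 3 = 194 transpositions; sign(π) = (−1)^194 = +1.
(157|197)_J = +1 (Zolotarev's lemma cross-check).

+1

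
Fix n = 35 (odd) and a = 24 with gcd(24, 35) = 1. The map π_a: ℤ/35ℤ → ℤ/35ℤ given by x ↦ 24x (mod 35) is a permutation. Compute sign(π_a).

Orbit of 1 under x↦24x: [1, 24, 16, 34, 11, 19]… (length divides ord_35(24)).
The orbit structure of x ↦ 24x mod 35: 8 orbits of sizes [6, 6, 6, 6, 6, 2, 2, 1].
n − c = 35 − 8 = 27; sign = (−1)^27 = -1.
(24|35)_J = -1 (Zolotarev's lemma cross-check).

-1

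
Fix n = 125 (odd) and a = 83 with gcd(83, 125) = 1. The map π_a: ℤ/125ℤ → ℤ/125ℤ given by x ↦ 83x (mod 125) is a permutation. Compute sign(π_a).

Start at x=4: 4 → 82 → 56 → 23 → 34 → 72 → 101 → … (one orbit).
Cycle type of π: 100 + 20 + 4 + 1; total 4 cycles.
With 4 cycles on 125 points, sign = (−1)^{125−4} = -1.

-1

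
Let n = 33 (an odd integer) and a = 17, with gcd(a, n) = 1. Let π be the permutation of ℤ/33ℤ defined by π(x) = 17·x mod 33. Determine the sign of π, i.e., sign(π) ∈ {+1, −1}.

Trace 32: π^k(32) = [32, 16, 8, 4, 2, 1, 17] for k=0..6.
Decompose π into cycles: lengths [10, 10, 10, 2, 1] (5 cycles, including the fixed point 0).
sign(π) = (−1)^{n − #cycles} = (−1)^{33−5} = (−1)^28 = +1.

+1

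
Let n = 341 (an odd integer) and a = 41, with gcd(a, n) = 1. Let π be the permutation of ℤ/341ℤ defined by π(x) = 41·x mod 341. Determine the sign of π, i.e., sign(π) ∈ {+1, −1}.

-1

Start at x=326: 326 → 67 → 19 → 97 → 226 → 59 → 32 → … (one orbit).
Cycle lengths of π_41 on ℤ/341ℤ: [30, 30, 30, 30, 30, 30, 30, 30, 30, 30, 15, 15, 10, 1]; 14 cycles in total.
sign(π) = (−1)^{n − #cycles} = (−1)^{341−14} = (−1)^327 = -1.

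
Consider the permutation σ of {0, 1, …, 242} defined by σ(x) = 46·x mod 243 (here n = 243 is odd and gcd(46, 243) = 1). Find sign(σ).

+1

Trace 226: π^k(226) = [226, 190, 235, 118, 82, 127, 10] for k=0..6.
Decompose π into cycles: lengths [27, 27, 27, 27, 27, 27, 9, 9, 9, 9, 9, 9, 3, 3, 3, 3, 3, 3, 1, 1, 1, 1, 1, 1, 1, 1, 1] (27 cycles, including the fixed point 0).
Σ(ℓ_i−1) = 243−27 = 216; sign = (−1)^216 = +1.
Zolotarev: (46|243) = +1, matching the cycle-count sign.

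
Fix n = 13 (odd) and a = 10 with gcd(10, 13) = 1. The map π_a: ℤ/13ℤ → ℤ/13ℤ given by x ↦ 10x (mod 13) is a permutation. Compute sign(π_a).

Trace 1: π^k(1) = [1, 10, 9, 12, 3, 4] for k=0..5.
Cycle lengths of π_10 on ℤ/13ℤ: [6, 6, 1]; 3 cycles in total.
Σ(ℓ_i−1) = 13−3 = 10; sign = (−1)^10 = +1.

+1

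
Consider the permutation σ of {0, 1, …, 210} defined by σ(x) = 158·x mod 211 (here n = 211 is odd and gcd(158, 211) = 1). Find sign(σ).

Trace 3: π^k(3) = [3, 52, 198, 56, 197, 109, 131] for k=0..6.
Decompose π into cycles: lengths [210, 1] (2 cycles, including the fixed point 0).
211 − 2 = 209 transpositions; sign(π) = (−1)^209 = -1.
(158|211)_J = -1 (Zolotarev's lemma cross-check).

-1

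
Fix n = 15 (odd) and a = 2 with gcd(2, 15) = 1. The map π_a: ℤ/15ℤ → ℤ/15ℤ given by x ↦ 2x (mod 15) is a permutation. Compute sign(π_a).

+1

Trace 4: π^k(4) = [4, 8, 1, 2] for k=0..3.
Cycle type of π: 4×3 + 2 + 1; total 5 cycles.
With 5 cycles on 15 points, sign = (−1)^{15−5} = +1.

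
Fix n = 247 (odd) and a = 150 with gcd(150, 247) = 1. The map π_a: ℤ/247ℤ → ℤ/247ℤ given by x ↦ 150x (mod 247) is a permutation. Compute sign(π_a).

Trace 225: π^k(225) = [225, 158, 235, 176, 218, 96, 74] for k=0..6.
π_150 has 10 disjoint cycles with lengths [36, 36, 36, 36, 36, 36, 12, 9, 9, 1] on {0,…,246}.
n − c = 247 − 10 = 237; sign = (−1)^237 = -1.
Check: (150/247) = -1 by Zolotarev.

-1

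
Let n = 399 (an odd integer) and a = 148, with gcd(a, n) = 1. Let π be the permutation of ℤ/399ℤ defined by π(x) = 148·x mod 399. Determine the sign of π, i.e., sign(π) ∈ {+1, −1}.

-1

Trace 211: π^k(211) = [211, 106, 127, 43, 379, 232, 22] for k=0..6.
Cycle type of π: 18×21 + 1×21; total 42 cycles.
sign(π) = (−1)^{n − #cycles} = (−1)^{399−42} = (−1)^357 = -1.
The Jacobi symbol (148|399) = -1 (Zolotarev) agrees.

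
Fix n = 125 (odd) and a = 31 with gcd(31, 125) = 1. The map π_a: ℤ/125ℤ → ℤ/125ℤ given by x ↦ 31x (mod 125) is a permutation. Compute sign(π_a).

Trace 26: π^k(26) = [26, 56, 111, 66, 46, 51, 81] for k=0..6.
The orbit structure of x ↦ 31x mod 125: 13 orbits of sizes [25, 25, 25, 25, 5, 5, 5, 5, 1, 1, 1, 1, 1].
125 − 13 = 112 transpositions; sign(π) = (−1)^112 = +1.

+1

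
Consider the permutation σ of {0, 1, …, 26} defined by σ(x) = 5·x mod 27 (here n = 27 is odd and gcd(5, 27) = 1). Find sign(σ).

Trace 19: π^k(19) = [19, 14, 16, 26, 22, 2, 10] for k=0..6.
The orbit structure of x ↦ 5x mod 27: 4 orbits of sizes [18, 6, 2, 1].
27 − 4 = 23 transpositions; sign(π) = (−1)^23 = -1.

-1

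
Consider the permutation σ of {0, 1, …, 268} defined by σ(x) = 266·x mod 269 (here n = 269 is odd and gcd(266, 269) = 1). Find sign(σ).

-1

Start at x=41: 41 → 146 → 100 → 238 → 93 → 259 → 30 → … (one orbit).
The orbit structure of x ↦ 266x mod 269: 2 orbits of sizes [268, 1].
With 2 cycles on 269 points, sign = (−1)^{269−2} = -1.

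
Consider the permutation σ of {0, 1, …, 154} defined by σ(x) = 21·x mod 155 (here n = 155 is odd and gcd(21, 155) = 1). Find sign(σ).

Start at x=11: 11 → 76 → 46 → 36 → 136 → 66 → 146 → … (one orbit).
π_21 has 10 disjoint cycles with lengths [30, 30, 30, 30, 30, 1, 1, 1, 1, 1] on {0,…,154}.
sign(π) = (−1)^{n − #cycles} = (−1)^{155−10} = (−1)^145 = -1.
(21|155)_J = -1 (Zolotarev's lemma cross-check).

-1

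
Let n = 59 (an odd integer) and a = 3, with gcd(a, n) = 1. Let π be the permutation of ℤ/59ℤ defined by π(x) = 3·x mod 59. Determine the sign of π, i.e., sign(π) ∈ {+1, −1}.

Trace 25: π^k(25) = [25, 16, 48, 26, 19, 57, 53] for k=0..6.
π_3 has 3 disjoint cycles with lengths [29, 29, 1] on {0,…,58}.
sign(π) = (−1)^{n − #cycles} = (−1)^{59−3} = (−1)^56 = +1.
Check: (3/59) = +1 by Zolotarev.

+1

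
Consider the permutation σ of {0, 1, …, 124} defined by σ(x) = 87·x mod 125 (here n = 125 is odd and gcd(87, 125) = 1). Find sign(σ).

-1

Trace 88: π^k(88) = [88, 31, 72, 14, 93, 91, 42] for k=0..6.
Cycle lengths of π_87 on ℤ/125ℤ: [100, 20, 4, 1]; 4 cycles in total.
With 4 cycles on 125 points, sign = (−1)^{125−4} = -1.
Check: (87/125) = -1 by Zolotarev.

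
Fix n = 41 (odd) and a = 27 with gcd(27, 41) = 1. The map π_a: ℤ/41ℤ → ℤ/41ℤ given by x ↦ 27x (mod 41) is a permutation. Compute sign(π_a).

Start at x=14: 14 → 9 → 38 → 1 → 27 → 32 → 3 → … (one orbit).
Decompose π into cycles: lengths [8, 8, 8, 8, 8, 1] (6 cycles, including the fixed point 0).
Σ(ℓ_i−1) = 41−6 = 35; sign = (−1)^35 = -1.
Zolotarev: (27|41) = -1, matching the cycle-count sign.

-1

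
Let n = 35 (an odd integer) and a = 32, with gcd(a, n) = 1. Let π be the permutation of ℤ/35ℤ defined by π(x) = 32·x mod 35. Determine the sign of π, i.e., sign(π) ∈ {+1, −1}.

-1

Trace 29: π^k(29) = [29, 18, 16, 22, 4, 23, 1] for k=0..6.
π_32 has 6 disjoint cycles with lengths [12, 12, 4, 3, 3, 1] on {0,…,34}.
n − c = 35 − 6 = 29; sign = (−1)^29 = -1.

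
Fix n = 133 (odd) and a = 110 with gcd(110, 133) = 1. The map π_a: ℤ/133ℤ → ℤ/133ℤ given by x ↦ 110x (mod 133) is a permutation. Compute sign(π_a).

+1

Orbit of 74 under x↦110x: [74, 27, 44, 52, 1, 110, 130]… (length divides ord_133(110)).
Cycle lengths of π_110 on ℤ/133ℤ: [18, 18, 18, 18, 18, 18, 18, 6, 1]; 9 cycles in total.
9 cycles on 133: each ℓ→(−1)^(ℓ−1), product (−1)^124 = +1.
The Jacobi symbol (110|133) = +1 (Zolotarev) agrees.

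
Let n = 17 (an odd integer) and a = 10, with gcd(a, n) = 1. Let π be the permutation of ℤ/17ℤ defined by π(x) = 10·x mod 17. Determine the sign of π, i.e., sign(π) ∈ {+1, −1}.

Trace 7: π^k(7) = [7, 2, 3, 13, 11, 8, 12] for k=0..6.
Decompose π into cycles: lengths [16, 1] (2 cycles, including the fixed point 0).
sign(π) = (−1)^{n − #cycles} = (−1)^{17−2} = (−1)^15 = -1.

-1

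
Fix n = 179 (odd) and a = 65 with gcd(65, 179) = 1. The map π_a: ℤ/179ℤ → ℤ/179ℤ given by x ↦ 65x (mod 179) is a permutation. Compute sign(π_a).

+1

Start at x=67: 67 → 59 → 76 → 107 → 153 → 100 → 56 → … (one orbit).
Decompose π into cycles: lengths [89, 89, 1] (3 cycles, including the fixed point 0).
With 3 cycles on 179 points, sign = (−1)^{179−3} = +1.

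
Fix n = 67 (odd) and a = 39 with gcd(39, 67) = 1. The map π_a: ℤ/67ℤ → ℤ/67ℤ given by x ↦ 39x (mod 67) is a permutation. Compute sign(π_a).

+1

Orbit of 54 under x↦39x: [54, 29, 59, 23, 26, 9, 16]… (length divides ord_67(39)).
The orbit structure of x ↦ 39x mod 67: 3 orbits of sizes [33, 33, 1].
3 cycles on 67: each ℓ→(−1)^(ℓ−1), product (−1)^64 = +1.
Via Zolotarev, sign(π_{39}) = (39|67) = +1.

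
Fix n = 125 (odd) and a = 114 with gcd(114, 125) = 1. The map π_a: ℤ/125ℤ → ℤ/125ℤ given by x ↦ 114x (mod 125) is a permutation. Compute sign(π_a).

+1

Orbit of 59 under x↦114x: [59, 101, 14, 96, 69, 116, 99]… (length divides ord_125(114)).
7 cycles of lengths [50, 50, 10, 10, 2, 2, 1].
n − c = 125 − 7 = 118; sign = (−1)^118 = +1.
Zolotarev: (114|125) = +1, matching the cycle-count sign.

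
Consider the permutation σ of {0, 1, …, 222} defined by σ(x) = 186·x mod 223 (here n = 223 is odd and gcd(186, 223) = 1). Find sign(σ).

-1

Trace 183: π^k(183) = [183, 142, 98, 165, 139, 209, 72] for k=0..6.
2 cycles of lengths [222, 1].
n − c = 223 − 2 = 221; sign = (−1)^221 = -1.
(186|223)_J = -1 (Zolotarev's lemma cross-check).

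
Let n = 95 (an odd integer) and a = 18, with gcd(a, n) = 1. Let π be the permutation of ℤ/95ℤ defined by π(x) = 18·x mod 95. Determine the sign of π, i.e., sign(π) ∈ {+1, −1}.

Trace 1: π^k(1) = [1, 18, 39, 37] for k=0..3.
Cycle lengths of π_18 on ℤ/95ℤ: [4, 4, 4, 4, 4, 4, 4, 4, 4, 4, 4, 4, 4, 4, 4, 4, 4, 4, 4, 2, 2, 2, 2, 2, 2, 2, 2, 2, 1]; 29 cycles in total.
Σ(ℓ_i−1) = 95−29 = 66; sign = (−1)^66 = +1.

+1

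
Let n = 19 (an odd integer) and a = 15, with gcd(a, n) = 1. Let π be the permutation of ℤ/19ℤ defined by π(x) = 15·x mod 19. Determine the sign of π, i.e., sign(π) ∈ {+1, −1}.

Start at x=15: 15 → 16 → 12 → 9 → 2 → 11 → 13 → … (one orbit).
The orbit structure of x ↦ 15x mod 19: 2 orbits of sizes [18, 1].
n − c = 19 − 2 = 17; sign = (−1)^17 = -1.

-1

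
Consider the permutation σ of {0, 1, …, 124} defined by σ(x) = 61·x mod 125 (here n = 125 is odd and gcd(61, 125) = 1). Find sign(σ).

Orbit of 6 under x↦61x: [6, 116, 76, 11, 46, 56, 41]… (length divides ord_125(61)).
π_61 has 13 disjoint cycles with lengths [25, 25, 25, 25, 5, 5, 5, 5, 1, 1, 1, 1, 1] on {0,…,124}.
125 − 13 = 112 transpositions; sign(π) = (−1)^112 = +1.
(61|125)_J = +1 (Zolotarev's lemma cross-check).

+1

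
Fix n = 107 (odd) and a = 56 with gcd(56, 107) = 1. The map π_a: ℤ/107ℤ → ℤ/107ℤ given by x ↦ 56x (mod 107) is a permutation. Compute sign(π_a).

Orbit of 100 under x↦56x: [100, 36, 90, 11, 81, 42, 105]… (length divides ord_107(56)).
The orbit structure of x ↦ 56x mod 107: 3 orbits of sizes [53, 53, 1].
sign(π) = (−1)^{n − #cycles} = (−1)^{107−3} = (−1)^104 = +1.

+1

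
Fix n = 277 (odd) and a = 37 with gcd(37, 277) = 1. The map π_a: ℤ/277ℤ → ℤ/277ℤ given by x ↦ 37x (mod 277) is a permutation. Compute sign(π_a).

-1

Trace 122: π^k(122) = [122, 82, 264, 73, 208, 217, 273] for k=0..6.
Cycle type of π: 92×3 + 1; total 4 cycles.
sign(π) = (−1)^{n − #cycles} = (−1)^{277−4} = (−1)^273 = -1.
Zolotarev: (37|277) = -1, matching the cycle-count sign.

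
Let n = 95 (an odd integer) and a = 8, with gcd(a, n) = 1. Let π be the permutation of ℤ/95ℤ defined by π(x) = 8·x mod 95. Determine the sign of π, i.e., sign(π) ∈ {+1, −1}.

Start at x=8: 8 → 64 → 37 → 11 → 88 → 39 → 27 → … (one orbit).
Cycle type of π: 12×6 + 6×3 + 4 + 1; total 11 cycles.
n − c = 95 − 11 = 84; sign = (−1)^84 = +1.
Via Zolotarev, sign(π_{8}) = (8|95) = +1.

+1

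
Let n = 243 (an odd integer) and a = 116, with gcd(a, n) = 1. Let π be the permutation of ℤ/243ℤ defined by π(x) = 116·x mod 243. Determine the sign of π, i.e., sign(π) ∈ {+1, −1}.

Trace 136: π^k(136) = [136, 224, 226, 215, 154, 125, 163] for k=0..6.
Decompose π into cycles: lengths [54, 54, 54, 18, 18, 18, 6, 6, 6, 2, 2, 2, 2, 1] (14 cycles, including the fixed point 0).
Σ(ℓ_i−1) = 243−14 = 229; sign = (−1)^229 = -1.
Via Zolotarev, sign(π_{116}) = (116|243) = -1.

-1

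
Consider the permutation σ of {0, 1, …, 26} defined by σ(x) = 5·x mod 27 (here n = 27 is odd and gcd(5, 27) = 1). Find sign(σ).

-1

Orbit of 22 under x↦5x: [22, 2, 10, 23, 7, 8, 13]… (length divides ord_27(5)).
4 cycles of lengths [18, 6, 2, 1].
With 4 cycles on 27 points, sign = (−1)^{27−4} = -1.
Zolotarev: (5|27) = -1, matching the cycle-count sign.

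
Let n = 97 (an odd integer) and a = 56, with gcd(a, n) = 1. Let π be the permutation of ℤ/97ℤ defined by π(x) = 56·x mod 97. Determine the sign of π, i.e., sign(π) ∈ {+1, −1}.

Trace 31: π^k(31) = [31, 87, 22, 68, 25, 42, 24] for k=0..6.
Cycle lengths of π_56 on ℤ/97ℤ: [96, 1]; 2 cycles in total.
With 2 cycles on 97 points, sign = (−1)^{97−2} = -1.
Via Zolotarev, sign(π_{56}) = (56|97) = -1.

-1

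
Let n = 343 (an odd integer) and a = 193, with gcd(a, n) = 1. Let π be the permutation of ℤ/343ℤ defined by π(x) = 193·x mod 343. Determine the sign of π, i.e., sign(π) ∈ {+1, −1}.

Trace 79: π^k(79) = [79, 155, 74, 219, 78, 305, 212] for k=0..6.
Cycle type of π: 147×2 + 21×2 + 3×2 + 1; total 7 cycles.
7 cycles on 343: each ℓ→(−1)^(ℓ−1), product (−1)^336 = +1.

+1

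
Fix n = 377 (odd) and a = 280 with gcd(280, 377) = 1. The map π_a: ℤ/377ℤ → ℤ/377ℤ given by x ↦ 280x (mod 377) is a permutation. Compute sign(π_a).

Trace 206: π^k(206) = [206, 376, 97, 16, 333, 121, 327] for k=0..6.
π_280 has 7 disjoint cycles with lengths [84, 84, 84, 84, 28, 12, 1] on {0,…,376}.
With 7 cycles on 377 points, sign = (−1)^{377−7} = +1.
Check: (280/377) = +1 by Zolotarev.

+1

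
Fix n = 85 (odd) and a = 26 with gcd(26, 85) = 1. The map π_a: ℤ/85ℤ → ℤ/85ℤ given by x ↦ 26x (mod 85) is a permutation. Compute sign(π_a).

Start at x=16: 16 → 76 → 21 → 36 → 1 → 26 → 81 → … (one orbit).
15 cycles of lengths [8, 8, 8, 8, 8, 8, 8, 8, 8, 8, 1, 1, 1, 1, 1].
sign(π) = (−1)^{n − #cycles} = (−1)^{85−15} = (−1)^70 = +1.
Via Zolotarev, sign(π_{26}) = (26|85) = +1.

+1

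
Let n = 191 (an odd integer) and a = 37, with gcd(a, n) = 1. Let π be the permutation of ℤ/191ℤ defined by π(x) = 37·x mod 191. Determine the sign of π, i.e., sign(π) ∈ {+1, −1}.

Trace 180: π^k(180) = [180, 166, 30, 155, 5, 185, 160] for k=0..6.
The orbit structure of x ↦ 37x mod 191: 6 orbits of sizes [38, 38, 38, 38, 38, 1].
sign(π) = (−1)^{n − #cycles} = (−1)^{191−6} = (−1)^185 = -1.
Via Zolotarev, sign(π_{37}) = (37|191) = -1.

-1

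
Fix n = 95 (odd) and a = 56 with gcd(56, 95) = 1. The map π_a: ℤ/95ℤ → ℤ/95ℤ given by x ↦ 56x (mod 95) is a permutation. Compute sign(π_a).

-1

Orbit of 1 under x↦56x: [1, 56]… (length divides ord_95(56)).
Cycle type of π: 2×45 + 1×5; total 50 cycles.
sign(π) = (−1)^{n − #cycles} = (−1)^{95−50} = (−1)^45 = -1.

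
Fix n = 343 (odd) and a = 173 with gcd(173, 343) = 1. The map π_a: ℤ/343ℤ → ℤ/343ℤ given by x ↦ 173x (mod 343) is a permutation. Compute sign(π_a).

-1

Orbit of 5 under x↦173x: [5, 179, 97, 317, 304, 113, 341]… (length divides ord_343(173)).
Cycle lengths of π_173 on ℤ/343ℤ: [294, 42, 6, 1]; 4 cycles in total.
4 cycles on 343: each ℓ→(−1)^(ℓ−1), product (−1)^339 = -1.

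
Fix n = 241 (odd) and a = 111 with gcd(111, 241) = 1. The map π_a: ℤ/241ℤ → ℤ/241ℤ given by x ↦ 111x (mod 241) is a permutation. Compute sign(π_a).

Orbit of 177 under x↦111x: [177, 126, 8, 165, 240, 130, 211]… (length divides ord_241(111)).
Cycle type of π: 16×15 + 1; total 16 cycles.
Σ(ℓ_i−1) = 241−16 = 225; sign = (−1)^225 = -1.
Via Zolotarev, sign(π_{111}) = (111|241) = -1.

-1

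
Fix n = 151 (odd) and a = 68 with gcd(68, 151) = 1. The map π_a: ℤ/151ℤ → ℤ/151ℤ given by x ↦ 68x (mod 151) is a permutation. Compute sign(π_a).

+1

Trace 91: π^k(91) = [91, 148, 98, 20, 1, 68, 94] for k=0..6.
Cycle lengths of π_68 on ℤ/151ℤ: [25, 25, 25, 25, 25, 25, 1]; 7 cycles in total.
7 cycles on 151: each ℓ→(−1)^(ℓ−1), product (−1)^144 = +1.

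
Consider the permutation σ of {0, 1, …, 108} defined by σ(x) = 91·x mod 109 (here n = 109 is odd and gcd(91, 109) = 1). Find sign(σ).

Orbit of 57 under x↦91x: [57, 64, 47, 26, 77, 31, 96]… (length divides ord_109(91)).
Decompose π into cycles: lengths [108, 1] (2 cycles, including the fixed point 0).
With 2 cycles on 109 points, sign = (−1)^{109−2} = -1.
The Jacobi symbol (91|109) = -1 (Zolotarev) agrees.

-1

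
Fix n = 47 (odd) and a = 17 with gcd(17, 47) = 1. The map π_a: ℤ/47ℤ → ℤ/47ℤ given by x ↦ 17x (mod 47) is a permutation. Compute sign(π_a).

+1

Trace 25: π^k(25) = [25, 2, 34, 14, 3, 4, 21] for k=0..6.
The orbit structure of x ↦ 17x mod 47: 3 orbits of sizes [23, 23, 1].
47 − 3 = 44 transpositions; sign(π) = (−1)^44 = +1.
Via Zolotarev, sign(π_{17}) = (17|47) = +1.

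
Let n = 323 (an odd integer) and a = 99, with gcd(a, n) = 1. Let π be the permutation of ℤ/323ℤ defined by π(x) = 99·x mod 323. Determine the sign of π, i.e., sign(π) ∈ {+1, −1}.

Orbit of 81 under x↦99x: [81, 267, 270, 244, 254, 275, 93]… (length divides ord_323(99)).
Cycle type of π: 144×2 + 16 + 9×2 + 1; total 6 cycles.
6 cycles on 323: each ℓ→(−1)^(ℓ−1), product (−1)^317 = -1.

-1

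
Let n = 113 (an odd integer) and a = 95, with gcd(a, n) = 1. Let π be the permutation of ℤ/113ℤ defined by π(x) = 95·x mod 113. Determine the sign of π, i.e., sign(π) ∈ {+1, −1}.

+1

Orbit of 15 under x↦95x: [15, 69, 1, 95, 98, 44, 112]… (length divides ord_113(95)).
15 cycles of lengths [8, 8, 8, 8, 8, 8, 8, 8, 8, 8, 8, 8, 8, 8, 1].
With 15 cycles on 113 points, sign = (−1)^{113−15} = +1.
Check: (95/113) = +1 by Zolotarev.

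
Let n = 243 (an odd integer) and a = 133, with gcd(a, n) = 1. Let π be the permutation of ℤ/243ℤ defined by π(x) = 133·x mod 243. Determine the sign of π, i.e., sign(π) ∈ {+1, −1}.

Orbit of 145 under x↦133x: [145, 88, 40, 217, 187, 85, 127]… (length divides ord_243(133)).
Cycle lengths of π_133 on ℤ/243ℤ: [81, 81, 27, 27, 9, 9, 3, 3, 1, 1, 1]; 11 cycles in total.
Σ(ℓ_i−1) = 243−11 = 232; sign = (−1)^232 = +1.
Check: (133/243) = +1 by Zolotarev.

+1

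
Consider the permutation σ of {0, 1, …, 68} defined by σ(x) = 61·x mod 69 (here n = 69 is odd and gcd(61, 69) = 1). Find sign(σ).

-1

Trace 40: π^k(40) = [40, 25, 7, 13, 34, 4, 37] for k=0..6.
Cycle lengths of π_61 on ℤ/69ℤ: [22, 22, 22, 1, 1, 1]; 6 cycles in total.
n − c = 69 − 6 = 63; sign = (−1)^63 = -1.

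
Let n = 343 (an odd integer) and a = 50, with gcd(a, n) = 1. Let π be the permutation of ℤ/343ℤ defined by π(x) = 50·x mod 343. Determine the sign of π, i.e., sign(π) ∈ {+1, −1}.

Trace 50: π^k(50) = [50, 99, 148, 197, 246, 295, 1] for k=0..6.
Cycle lengths of π_50 on ℤ/343ℤ: [7, 7, 7, 7, 7, 7, 7, 7, 7, 7, 7, 7, 7, 7, 7, 7, 7, 7, 7, 7, 7, 7, 7, 7, 7, 7, 7, 7, 7, 7, 7, 7, 7, 7, 7, 7, 7, 7, 7, 7, 7, 7, 1, 1, 1, 1, 1, 1, 1, 1, 1, 1, 1, 1, 1, 1, 1, 1, 1, 1, 1, 1, 1, 1, 1, 1, 1, 1, 1, 1, 1, 1, 1, 1, 1, 1, 1, 1, 1, 1, 1, 1, 1, 1, 1, 1, 1, 1, 1, 1, 1]; 91 cycles in total.
343 − 91 = 252 transpositions; sign(π) = (−1)^252 = +1.

+1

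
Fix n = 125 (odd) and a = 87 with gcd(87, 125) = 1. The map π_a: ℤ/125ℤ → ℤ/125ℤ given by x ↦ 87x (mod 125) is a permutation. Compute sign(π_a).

Start at x=54: 54 → 73 → 101 → 37 → 94 → 53 → 111 → … (one orbit).
The orbit structure of x ↦ 87x mod 125: 4 orbits of sizes [100, 20, 4, 1].
With 4 cycles on 125 points, sign = (−1)^{125−4} = -1.

-1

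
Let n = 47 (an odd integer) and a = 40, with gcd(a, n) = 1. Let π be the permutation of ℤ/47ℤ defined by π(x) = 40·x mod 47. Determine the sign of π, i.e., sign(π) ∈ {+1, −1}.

Orbit of 27 under x↦40x: [27, 46, 7, 45, 14, 43, 28]… (length divides ord_47(40)).
π_40 has 2 disjoint cycles with lengths [46, 1] on {0,…,46}.
With 2 cycles on 47 points, sign = (−1)^{47−2} = -1.

-1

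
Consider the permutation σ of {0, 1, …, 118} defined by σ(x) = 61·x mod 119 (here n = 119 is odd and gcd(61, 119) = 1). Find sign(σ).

Trace 6: π^k(6) = [6, 9, 73, 50, 75, 53, 20] for k=0..6.
The orbit structure of x ↦ 61x mod 119: 5 orbits of sizes [48, 48, 16, 6, 1].
n − c = 119 − 5 = 114; sign = (−1)^114 = +1.

+1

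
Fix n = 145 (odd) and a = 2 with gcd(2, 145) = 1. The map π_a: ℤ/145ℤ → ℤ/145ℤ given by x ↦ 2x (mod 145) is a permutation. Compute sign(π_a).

Trace 141: π^k(141) = [141, 137, 129, 113, 81, 17, 34] for k=0..6.
7 cycles of lengths [28, 28, 28, 28, 28, 4, 1].
Σ(ℓ_i−1) = 145−7 = 138; sign = (−1)^138 = +1.

+1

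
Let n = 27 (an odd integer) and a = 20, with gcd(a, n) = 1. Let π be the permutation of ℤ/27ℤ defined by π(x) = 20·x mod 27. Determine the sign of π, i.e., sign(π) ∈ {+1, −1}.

Trace 2: π^k(2) = [2, 13, 17, 16, 23, 1, 20] for k=0..6.
The orbit structure of x ↦ 20x mod 27: 4 orbits of sizes [18, 6, 2, 1].
n − c = 27 − 4 = 23; sign = (−1)^23 = -1.
The Jacobi symbol (20|27) = -1 (Zolotarev) agrees.

-1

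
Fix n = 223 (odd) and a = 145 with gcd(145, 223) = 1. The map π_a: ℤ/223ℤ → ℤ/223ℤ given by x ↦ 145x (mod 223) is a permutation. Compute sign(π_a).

-1

Trace 202: π^k(202) = [202, 77, 15, 168, 53, 103, 217] for k=0..6.
Cycle type of π: 222 + 1; total 2 cycles.
n − c = 223 − 2 = 221; sign = (−1)^221 = -1.
Zolotarev: (145|223) = -1, matching the cycle-count sign.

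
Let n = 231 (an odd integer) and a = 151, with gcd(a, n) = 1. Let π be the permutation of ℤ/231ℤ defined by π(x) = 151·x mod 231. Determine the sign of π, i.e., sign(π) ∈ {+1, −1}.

-1

Orbit of 127 under x↦151x: [127, 4, 142, 190, 46, 16, 106]… (length divides ord_231(151)).
18 cycles of lengths [30, 30, 30, 30, 30, 30, 10, 10, 10, 3, 3, 3, 3, 3, 3, 1, 1, 1].
231 − 18 = 213 transpositions; sign(π) = (−1)^213 = -1.
(151|231)_J = -1 (Zolotarev's lemma cross-check).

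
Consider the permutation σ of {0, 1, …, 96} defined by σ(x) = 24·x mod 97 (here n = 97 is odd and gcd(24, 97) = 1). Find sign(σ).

Orbit of 88 under x↦24x: [88, 75, 54, 35, 64, 81, 4]… (length divides ord_97(24)).
Decompose π into cycles: lengths [24, 24, 24, 24, 1] (5 cycles, including the fixed point 0).
With 5 cycles on 97 points, sign = (−1)^{97−5} = +1.
(24|97)_J = +1 (Zolotarev's lemma cross-check).

+1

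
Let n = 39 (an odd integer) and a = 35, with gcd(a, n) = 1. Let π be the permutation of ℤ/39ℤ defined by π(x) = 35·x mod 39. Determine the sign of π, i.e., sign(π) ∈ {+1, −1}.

Trace 29: π^k(29) = [29, 1, 35, 16, 14, 22] for k=0..5.
The orbit structure of x ↦ 35x mod 39: 10 orbits of sizes [6, 6, 6, 6, 3, 3, 3, 3, 2, 1].
Σ(ℓ_i−1) = 39−10 = 29; sign = (−1)^29 = -1.
(35|39)_J = -1 (Zolotarev's lemma cross-check).

-1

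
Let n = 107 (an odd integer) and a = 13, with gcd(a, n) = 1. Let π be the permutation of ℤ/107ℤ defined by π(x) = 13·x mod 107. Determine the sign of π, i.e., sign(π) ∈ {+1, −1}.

Trace 35: π^k(35) = [35, 27, 30, 69, 41, 105, 81] for k=0..6.
Cycle lengths of π_13 on ℤ/107ℤ: [53, 53, 1]; 3 cycles in total.
Σ(ℓ_i−1) = 107−3 = 104; sign = (−1)^104 = +1.

+1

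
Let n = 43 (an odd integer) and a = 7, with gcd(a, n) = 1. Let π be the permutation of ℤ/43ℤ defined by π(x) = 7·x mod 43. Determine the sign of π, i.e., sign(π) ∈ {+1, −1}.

Trace 42: π^k(42) = [42, 36, 37, 1, 7, 6] for k=0..5.
8 cycles of lengths [6, 6, 6, 6, 6, 6, 6, 1].
Σ(ℓ_i−1) = 43−8 = 35; sign = (−1)^35 = -1.
(7|43)_J = -1 (Zolotarev's lemma cross-check).

-1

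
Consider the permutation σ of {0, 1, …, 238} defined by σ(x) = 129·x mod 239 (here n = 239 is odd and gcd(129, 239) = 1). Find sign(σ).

Trace 184: π^k(184) = [184, 75, 115, 17, 42, 160, 86] for k=0..6.
π_129 has 2 disjoint cycles with lengths [238, 1] on {0,…,238}.
sign(π) = (−1)^{n − #cycles} = (−1)^{239−2} = (−1)^237 = -1.

-1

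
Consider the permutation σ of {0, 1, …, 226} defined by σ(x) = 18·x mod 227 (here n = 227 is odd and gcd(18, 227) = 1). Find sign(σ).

-1

Trace 205: π^k(205) = [205, 58, 136, 178, 26, 14, 25] for k=0..6.
The orbit structure of x ↦ 18x mod 227: 2 orbits of sizes [226, 1].
With 2 cycles on 227 points, sign = (−1)^{227−2} = -1.
The Jacobi symbol (18|227) = -1 (Zolotarev) agrees.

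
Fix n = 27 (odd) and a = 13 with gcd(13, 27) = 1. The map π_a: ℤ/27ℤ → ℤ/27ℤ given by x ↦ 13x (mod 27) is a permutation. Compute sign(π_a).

+1

Trace 16: π^k(16) = [16, 19, 4, 25, 1, 13, 7] for k=0..6.
Cycle lengths of π_13 on ℤ/27ℤ: [9, 9, 3, 3, 1, 1, 1]; 7 cycles in total.
Σ(ℓ_i−1) = 27−7 = 20; sign = (−1)^20 = +1.
Zolotarev: (13|27) = +1, matching the cycle-count sign.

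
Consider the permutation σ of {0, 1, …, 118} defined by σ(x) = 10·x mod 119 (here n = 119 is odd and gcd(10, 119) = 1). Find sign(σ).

+1

Trace 40: π^k(40) = [40, 43, 73, 16, 41, 53, 54] for k=0..6.
The orbit structure of x ↦ 10x mod 119: 5 orbits of sizes [48, 48, 16, 6, 1].
119 − 5 = 114 transpositions; sign(π) = (−1)^114 = +1.
Via Zolotarev, sign(π_{10}) = (10|119) = +1.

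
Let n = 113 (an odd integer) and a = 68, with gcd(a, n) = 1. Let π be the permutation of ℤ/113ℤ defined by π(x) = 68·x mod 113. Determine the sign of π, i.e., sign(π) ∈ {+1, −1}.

Orbit of 75 under x↦68x: [75, 15, 3, 91, 86, 85, 17]… (length divides ord_113(68)).
Cycle lengths of π_68 on ℤ/113ℤ: [112, 1]; 2 cycles in total.
With 2 cycles on 113 points, sign = (−1)^{113−2} = -1.

-1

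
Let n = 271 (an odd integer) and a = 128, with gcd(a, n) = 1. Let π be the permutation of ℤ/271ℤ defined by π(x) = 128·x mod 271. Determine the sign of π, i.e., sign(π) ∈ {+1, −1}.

Orbit of 62 under x↦128x: [62, 77, 100, 63, 205, 224, 217]… (length divides ord_271(128)).
π_128 has 3 disjoint cycles with lengths [135, 135, 1] on {0,…,270}.
With 3 cycles on 271 points, sign = (−1)^{271−3} = +1.
Via Zolotarev, sign(π_{128}) = (128|271) = +1.

+1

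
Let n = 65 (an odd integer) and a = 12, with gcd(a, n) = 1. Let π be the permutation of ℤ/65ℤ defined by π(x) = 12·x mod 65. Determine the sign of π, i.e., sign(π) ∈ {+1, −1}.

-1

Trace 38: π^k(38) = [38, 1, 12, 14] for k=0..3.
Decompose π into cycles: lengths [4, 4, 4, 4, 4, 4, 4, 4, 4, 4, 4, 4, 4, 2, 2, 2, 2, 2, 2, 1] (20 cycles, including the fixed point 0).
sign(π) = (−1)^{n − #cycles} = (−1)^{65−20} = (−1)^45 = -1.
Zolotarev: (12|65) = -1, matching the cycle-count sign.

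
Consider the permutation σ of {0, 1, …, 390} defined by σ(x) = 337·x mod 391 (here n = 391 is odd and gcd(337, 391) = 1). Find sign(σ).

+1

Trace 126: π^k(126) = [126, 234, 267, 49, 91, 169, 258] for k=0..6.
π_337 has 5 disjoint cycles with lengths [176, 176, 22, 16, 1] on {0,…,390}.
sign(π) = (−1)^{n − #cycles} = (−1)^{391−5} = (−1)^386 = +1.
Zolotarev: (337|391) = +1, matching the cycle-count sign.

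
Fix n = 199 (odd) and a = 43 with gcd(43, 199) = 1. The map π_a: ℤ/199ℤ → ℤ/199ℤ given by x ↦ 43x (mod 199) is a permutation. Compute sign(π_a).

+1

Start at x=43: 43 → 58 → 106 → 180 → 178 → 92 → 175 → … (one orbit).
Cycle type of π: 9×22 + 1; total 23 cycles.
Σ(ℓ_i−1) = 199−23 = 176; sign = (−1)^176 = +1.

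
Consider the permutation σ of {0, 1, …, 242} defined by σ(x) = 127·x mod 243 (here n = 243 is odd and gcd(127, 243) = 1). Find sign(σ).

+1

Orbit of 181 under x↦127x: [181, 145, 190, 73, 37, 82, 208]… (length divides ord_243(127)).
π_127 has 27 disjoint cycles with lengths [27, 27, 27, 27, 27, 27, 9, 9, 9, 9, 9, 9, 3, 3, 3, 3, 3, 3, 1, 1, 1, 1, 1, 1, 1, 1, 1] on {0,…,242}.
243 − 27 = 216 transpositions; sign(π) = (−1)^216 = +1.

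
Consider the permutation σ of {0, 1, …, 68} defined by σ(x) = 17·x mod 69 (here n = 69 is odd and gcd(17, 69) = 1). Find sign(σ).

+1

Trace 55: π^k(55) = [55, 38, 25, 11, 49, 5, 16] for k=0..6.
Cycle lengths of π_17 on ℤ/69ℤ: [22, 22, 22, 2, 1]; 5 cycles in total.
With 5 cycles on 69 points, sign = (−1)^{69−5} = +1.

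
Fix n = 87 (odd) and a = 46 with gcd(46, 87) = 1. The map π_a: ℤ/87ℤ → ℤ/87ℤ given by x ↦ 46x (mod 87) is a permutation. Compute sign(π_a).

Trace 1: π^k(1) = [1, 46, 28, 70] for k=0..3.
Cycle type of π: 4×21 + 1×3; total 24 cycles.
87 − 24 = 63 transpositions; sign(π) = (−1)^63 = -1.
The Jacobi symbol (46|87) = -1 (Zolotarev) agrees.

-1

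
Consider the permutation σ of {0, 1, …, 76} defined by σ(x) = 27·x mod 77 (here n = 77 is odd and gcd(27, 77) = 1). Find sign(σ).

Orbit of 69 under x↦27x: [69, 15, 20, 1, 27, 36, 48]… (length divides ord_77(27)).
Decompose π into cycles: lengths [10, 10, 10, 10, 10, 10, 5, 5, 2, 2, 2, 1] (12 cycles, including the fixed point 0).
With 12 cycles on 77 points, sign = (−1)^{77−12} = -1.
Check: (27/77) = -1 by Zolotarev.

-1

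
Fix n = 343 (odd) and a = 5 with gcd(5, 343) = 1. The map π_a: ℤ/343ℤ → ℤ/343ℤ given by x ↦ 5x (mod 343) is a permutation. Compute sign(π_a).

Start at x=3: 3 → 15 → 75 → 32 → 160 → 114 → 227 → … (one orbit).
Cycle type of π: 294 + 42 + 6 + 1; total 4 cycles.
343 − 4 = 339 transpositions; sign(π) = (−1)^339 = -1.
Zolotarev: (5|343) = -1, matching the cycle-count sign.

-1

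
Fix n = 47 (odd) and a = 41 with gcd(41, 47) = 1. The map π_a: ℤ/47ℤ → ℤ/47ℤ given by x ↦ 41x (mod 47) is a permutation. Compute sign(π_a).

-1

Trace 12: π^k(12) = [12, 22, 9, 40, 42, 30, 8] for k=0..6.
Cycle lengths of π_41 on ℤ/47ℤ: [46, 1]; 2 cycles in total.
47 − 2 = 45 transpositions; sign(π) = (−1)^45 = -1.
The Jacobi symbol (41|47) = -1 (Zolotarev) agrees.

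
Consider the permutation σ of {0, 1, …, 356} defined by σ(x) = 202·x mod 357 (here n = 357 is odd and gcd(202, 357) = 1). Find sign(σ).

Start at x=1: 1 → 202 → 106 → 349 → 169 → 223 → 64 → … (one orbit).
The orbit structure of x ↦ 202x mod 357: 54 orbits of sizes [8, 8, 8, 8, 8, 8, 8, 8, 8, 8, 8, 8, 8, 8, 8, 8, 8, 8, 8, 8, 8, 8, 8, 8, 8, 8, 8, 8, 8, 8, 8, 8, 8, 8, 8, 8, 8, 8, 8, 8, 8, 8, 2, 2, 2, 2, 2, 2, 2, 2, 2, 1, 1, 1].
54 cycles on 357: each ℓ→(−1)^(ℓ−1), product (−1)^303 = -1.

-1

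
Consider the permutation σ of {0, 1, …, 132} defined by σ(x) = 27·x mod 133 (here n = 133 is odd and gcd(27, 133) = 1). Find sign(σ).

+1

Trace 27: π^k(27) = [27, 64, 132, 106, 69, 1] for k=0..5.
25 cycles of lengths [6, 6, 6, 6, 6, 6, 6, 6, 6, 6, 6, 6, 6, 6, 6, 6, 6, 6, 6, 6, 6, 2, 2, 2, 1].
133 − 25 = 108 transpositions; sign(π) = (−1)^108 = +1.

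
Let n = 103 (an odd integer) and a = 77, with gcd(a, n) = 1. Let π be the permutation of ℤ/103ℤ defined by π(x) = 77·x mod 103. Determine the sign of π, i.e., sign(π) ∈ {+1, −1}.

-1

Trace 85: π^k(85) = [85, 56, 89, 55, 12, 100, 78] for k=0..6.
Cycle lengths of π_77 on ℤ/103ℤ: [102, 1]; 2 cycles in total.
103 − 2 = 101 transpositions; sign(π) = (−1)^101 = -1.
The Jacobi symbol (77|103) = -1 (Zolotarev) agrees.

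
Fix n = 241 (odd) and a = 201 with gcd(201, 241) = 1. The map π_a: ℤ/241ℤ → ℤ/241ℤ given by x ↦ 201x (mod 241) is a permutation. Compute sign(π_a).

Orbit of 1 under x↦201x: [1, 201, 154, 106, 98, 177, 150]… (length divides ord_241(201)).
Decompose π into cycles: lengths [20, 20, 20, 20, 20, 20, 20, 20, 20, 20, 20, 20, 1] (13 cycles, including the fixed point 0).
Σ(ℓ_i−1) = 241−13 = 228; sign = (−1)^228 = +1.
Zolotarev: (201|241) = +1, matching the cycle-count sign.

+1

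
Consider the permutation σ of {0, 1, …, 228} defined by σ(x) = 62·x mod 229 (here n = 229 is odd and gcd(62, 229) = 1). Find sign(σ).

Start at x=149: 149 → 78 → 27 → 71 → 51 → 185 → 20 → … (one orbit).
Decompose π into cycles: lengths [114, 114, 1] (3 cycles, including the fixed point 0).
229 − 3 = 226 transpositions; sign(π) = (−1)^226 = +1.

+1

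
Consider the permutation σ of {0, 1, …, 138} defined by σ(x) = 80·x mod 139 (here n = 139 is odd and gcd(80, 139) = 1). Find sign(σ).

Start at x=77: 77 → 44 → 45 → 125 → 131 → 55 → 91 → … (one orbit).
Cycle type of π: 23×6 + 1; total 7 cycles.
sign(π) = (−1)^{n − #cycles} = (−1)^{139−7} = (−1)^132 = +1.

+1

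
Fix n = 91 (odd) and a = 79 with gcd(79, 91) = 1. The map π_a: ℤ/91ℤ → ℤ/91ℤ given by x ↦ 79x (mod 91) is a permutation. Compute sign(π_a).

Orbit of 53 under x↦79x: [53, 1, 79]… (length divides ord_91(79)).
Cycle lengths of π_79 on ℤ/91ℤ: [3, 3, 3, 3, 3, 3, 3, 3, 3, 3, 3, 3, 3, 3, 3, 3, 3, 3, 3, 3, 3, 3, 3, 3, 3, 3, 1, 1, 1, 1, 1, 1, 1, 1, 1, 1, 1, 1, 1]; 39 cycles in total.
With 39 cycles on 91 points, sign = (−1)^{91−39} = +1.
Via Zolotarev, sign(π_{79}) = (79|91) = +1.

+1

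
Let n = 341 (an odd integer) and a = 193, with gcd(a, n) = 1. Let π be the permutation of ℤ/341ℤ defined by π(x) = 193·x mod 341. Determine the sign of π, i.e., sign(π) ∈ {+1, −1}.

Trace 140: π^k(140) = [140, 81, 288, 1, 193, 80, 95] for k=0..6.
14 cycles of lengths [30, 30, 30, 30, 30, 30, 30, 30, 30, 30, 15, 15, 10, 1].
With 14 cycles on 341 points, sign = (−1)^{341−14} = -1.
Zolotarev: (193|341) = -1, matching the cycle-count sign.

-1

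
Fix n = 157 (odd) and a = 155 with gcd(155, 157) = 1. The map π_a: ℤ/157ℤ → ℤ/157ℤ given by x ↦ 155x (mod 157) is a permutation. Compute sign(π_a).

Orbit of 27 under x↦155x: [27, 103, 108, 98, 118, 78, 1]… (length divides ord_157(155)).
Decompose π into cycles: lengths [52, 52, 52, 1] (4 cycles, including the fixed point 0).
n − c = 157 − 4 = 153; sign = (−1)^153 = -1.
(155|157)_J = -1 (Zolotarev's lemma cross-check).

-1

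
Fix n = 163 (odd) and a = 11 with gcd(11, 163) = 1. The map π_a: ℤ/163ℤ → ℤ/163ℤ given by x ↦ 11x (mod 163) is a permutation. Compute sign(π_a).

Orbit of 52 under x↦11x: [52, 83, 98, 100, 122, 38, 92]… (length divides ord_163(11)).
The orbit structure of x ↦ 11x mod 163: 2 orbits of sizes [162, 1].
163 − 2 = 161 transpositions; sign(π) = (−1)^161 = -1.

-1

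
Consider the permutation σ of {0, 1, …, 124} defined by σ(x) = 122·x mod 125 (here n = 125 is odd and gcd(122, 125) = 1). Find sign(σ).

Trace 74: π^k(74) = [74, 28, 41, 2, 119, 18, 71] for k=0..6.
π_122 has 4 disjoint cycles with lengths [100, 20, 4, 1] on {0,…,124}.
4 cycles on 125: each ℓ→(−1)^(ℓ−1), product (−1)^121 = -1.
Zolotarev: (122|125) = -1, matching the cycle-count sign.

-1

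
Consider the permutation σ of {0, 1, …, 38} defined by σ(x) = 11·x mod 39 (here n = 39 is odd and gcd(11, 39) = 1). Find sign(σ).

+1

Orbit of 1 under x↦11x: [1, 11, 4, 5, 16, 20, 25]… (length divides ord_39(11)).
The orbit structure of x ↦ 11x mod 39: 5 orbits of sizes [12, 12, 12, 2, 1].
5 cycles on 39: each ℓ→(−1)^(ℓ−1), product (−1)^34 = +1.
(11|39)_J = +1 (Zolotarev's lemma cross-check).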